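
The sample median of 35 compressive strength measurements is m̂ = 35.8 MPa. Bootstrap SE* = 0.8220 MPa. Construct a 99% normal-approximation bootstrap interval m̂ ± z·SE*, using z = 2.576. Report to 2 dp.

Margin = 2.576 × 0.8220 = 2.117
Interval: 35.8 ± 2.117

(33.68, 37.92)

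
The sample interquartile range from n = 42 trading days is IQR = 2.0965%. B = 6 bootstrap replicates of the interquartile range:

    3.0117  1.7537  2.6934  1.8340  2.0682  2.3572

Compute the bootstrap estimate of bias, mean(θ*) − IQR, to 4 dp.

mean(θ*) = (3.0117 + 1.7537 + 2.6934 + 1.8340 + 2.0682 + 2.3572) / 6 = 2.28637
bias = 2.28637 − 2.0965

bias = +0.1899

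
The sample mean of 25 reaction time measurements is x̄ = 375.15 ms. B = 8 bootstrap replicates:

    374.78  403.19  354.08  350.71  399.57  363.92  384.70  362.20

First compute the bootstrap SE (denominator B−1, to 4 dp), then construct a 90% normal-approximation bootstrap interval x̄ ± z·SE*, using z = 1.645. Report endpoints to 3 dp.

Mean of replicates = 374.1438; sum of squared deviations = 2800.8910; SE* = √(2800.8910/7) = 20.0032
Margin = 1.645 × 20.0032 = 32.9053
Interval: 375.15 ± 32.9053

(342.245, 408.055)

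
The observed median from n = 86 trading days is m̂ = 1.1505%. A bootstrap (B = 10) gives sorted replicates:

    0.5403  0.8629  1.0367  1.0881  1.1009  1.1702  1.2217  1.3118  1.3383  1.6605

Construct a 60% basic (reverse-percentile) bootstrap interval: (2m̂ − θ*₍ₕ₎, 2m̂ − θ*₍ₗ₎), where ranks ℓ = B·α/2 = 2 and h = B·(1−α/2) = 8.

(0.9892, 1.4381)

Percentile endpoints at ranks 2 and 8: θ*₍2₎ = 0.8629, θ*₍8₎ = 1.3118.
Basic interval reflects these around m̂:
  lower = 2 × 1.1505 − 1.3118 = 0.9892
  upper = 2 × 1.1505 − 0.8629 = 1.4381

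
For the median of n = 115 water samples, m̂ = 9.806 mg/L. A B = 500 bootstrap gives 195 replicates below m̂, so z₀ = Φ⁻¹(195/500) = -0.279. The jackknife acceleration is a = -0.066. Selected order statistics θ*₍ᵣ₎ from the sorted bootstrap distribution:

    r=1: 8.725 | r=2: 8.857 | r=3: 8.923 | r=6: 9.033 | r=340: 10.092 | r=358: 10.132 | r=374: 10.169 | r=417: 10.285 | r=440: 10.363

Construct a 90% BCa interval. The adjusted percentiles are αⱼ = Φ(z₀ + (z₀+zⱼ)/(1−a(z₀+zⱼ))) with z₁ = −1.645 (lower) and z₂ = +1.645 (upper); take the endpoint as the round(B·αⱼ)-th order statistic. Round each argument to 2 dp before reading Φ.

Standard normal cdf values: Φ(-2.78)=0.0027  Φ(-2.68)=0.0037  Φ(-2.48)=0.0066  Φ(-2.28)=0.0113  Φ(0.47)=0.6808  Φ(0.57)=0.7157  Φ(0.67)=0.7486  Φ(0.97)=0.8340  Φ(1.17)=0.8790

(8.923, 10.285)

Lower: z₀ + z₁ = -0.279 + (-1.645) = -1.924; 1 − a(z₀+z₁) = 1 − (-0.066)(-1.924) = 0.8730; argument = -0.279 + (-1.924)/0.8730 = -2.4829 → -2.48.
α₁ = Φ(-2.48) = 0.0066; rank = round(500 × 0.0066) = 3; θ*₍3₎ = 8.923.
Upper: z₀ + z₂ = 1.366; 1 − a(z₀+z₂) = 1.0902; argument = 0.9740 → 0.97; α₂ = 0.8340; rank = 417; θ*₍417₎ = 10.285.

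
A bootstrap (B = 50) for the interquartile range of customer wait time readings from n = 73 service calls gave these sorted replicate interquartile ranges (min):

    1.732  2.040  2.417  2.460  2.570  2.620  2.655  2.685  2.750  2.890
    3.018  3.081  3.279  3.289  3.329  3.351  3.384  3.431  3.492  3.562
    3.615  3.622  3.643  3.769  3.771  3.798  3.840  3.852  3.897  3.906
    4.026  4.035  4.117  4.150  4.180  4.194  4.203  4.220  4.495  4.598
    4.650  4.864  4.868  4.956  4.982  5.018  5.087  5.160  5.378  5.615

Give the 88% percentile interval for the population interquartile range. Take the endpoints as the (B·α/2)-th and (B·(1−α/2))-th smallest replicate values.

(2.417, 5.087)

α = 0.12; lower rank = 50 × 0.060 = 3; upper rank = 50 × 0.940 = 47.
The 3rd smallest replicate is 2.417; the 47th is 5.087.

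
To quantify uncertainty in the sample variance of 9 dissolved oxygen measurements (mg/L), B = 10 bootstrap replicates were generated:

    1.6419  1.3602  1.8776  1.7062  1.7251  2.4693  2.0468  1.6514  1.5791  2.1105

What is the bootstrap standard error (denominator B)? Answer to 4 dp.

Bootstrap SE is the standard deviation of the 10 replicate variances.
Mean of replicates: (1.6419 + 1.3602 + 1.8776 + 1.7062 + 1.7251 + 2.4693 + 2.0468 + 1.6514 + 1.5791 + 2.1105) / 10 = 18.16810 / 10 = 1.81681
Sum of squared deviations: (−0.17491)² + (−0.45661)² + (+0.06079)² + (−0.11061)² + (−0.09171)² + (+0.65249)² + (+0.22999)² + (−0.16541)² + (−0.23771)² + (+0.29369)² = 0.91219
Variance = 0.91219 / 10 = 0.09122
SE* = √0.09122

SE* = 0.3020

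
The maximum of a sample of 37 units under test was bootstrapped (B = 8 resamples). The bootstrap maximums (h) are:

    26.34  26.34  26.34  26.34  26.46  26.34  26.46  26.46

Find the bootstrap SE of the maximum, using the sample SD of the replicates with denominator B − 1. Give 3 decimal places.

SE* = 0.062

Bootstrap SE is the standard deviation of the 8 replicate maximums.
Mean of replicates: (26.34 + 26.34 + 26.34 + 26.34 + 26.46 + 26.34 + 26.46 + 26.46) / 8 = 211.0800 / 8 = 26.3850
Sum of squared deviations: (−0.0450)² + (−0.0450)² + (−0.0450)² + (−0.0450)² + (+0.0750)² + (−0.0450)² + (+0.0750)² + (+0.0750)² = 0.0270
Variance = 0.0270 / 7 = 0.0039
SE* = √0.0039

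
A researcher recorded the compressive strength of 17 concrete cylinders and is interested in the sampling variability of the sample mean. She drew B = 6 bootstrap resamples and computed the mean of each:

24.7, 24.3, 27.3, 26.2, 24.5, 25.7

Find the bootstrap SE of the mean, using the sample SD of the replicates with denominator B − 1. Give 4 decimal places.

Bootstrap SE is the standard deviation of the 6 replicate means.
Mean of replicates: (24.7 + 24.3 + 27.3 + 26.2 + 24.5 + 25.7) / 6 = 152.70000 / 6 = 25.45000
Sum of squared deviations: (−0.75000)² + (−1.15000)² + (+1.85000)² + (+0.75000)² + (−0.95000)² + (+0.25000)² = 6.83500
Variance = 6.83500 / 5 = 1.36700
SE* = √1.36700

SE* = 1.1692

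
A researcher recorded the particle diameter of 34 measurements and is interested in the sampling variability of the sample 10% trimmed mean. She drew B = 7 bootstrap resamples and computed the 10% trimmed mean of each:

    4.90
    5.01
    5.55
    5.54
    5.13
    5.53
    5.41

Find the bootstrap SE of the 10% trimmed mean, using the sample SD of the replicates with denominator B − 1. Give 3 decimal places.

SE* = 0.276

Bootstrap SE is the standard deviation of the 7 replicate 10% trimmed means.
Mean of replicates: (4.90 + 5.01 + 5.55 + 5.54 + 5.13 + 5.53 + 5.41) / 7 = 37.0700 / 7 = 5.2957
Sum of squared deviations: (−0.3957)² + (−0.2857)² + (+0.2543)² + (+0.2443)² + (−0.1657)² + (+0.2343)² + (+0.1143)² = 0.4580
Variance = 0.4580 / 6 = 0.0763
SE* = √0.0763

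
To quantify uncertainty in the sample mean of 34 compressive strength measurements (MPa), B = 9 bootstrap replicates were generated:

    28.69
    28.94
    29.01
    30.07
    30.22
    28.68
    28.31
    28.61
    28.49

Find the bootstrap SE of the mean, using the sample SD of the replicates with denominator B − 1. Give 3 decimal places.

Bootstrap SE is the standard deviation of the 9 replicate means.
Mean of replicates: (28.69 + 28.94 + 29.01 + 30.07 + 30.22 + 28.68 + 28.31 + 28.61 + 28.49) / 9 = 261.0200 / 9 = 29.0022
Sum of squared deviations: (−0.3122)² + (−0.0622)² + (+0.0078)² + (+1.0678)² + (+1.2178)² + (−0.3222)² + (−0.6922)² + (−0.3922)² + (−0.5122)² = 3.7238
Variance = 3.7238 / 8 = 0.4655
SE* = √0.4655

SE* = 0.682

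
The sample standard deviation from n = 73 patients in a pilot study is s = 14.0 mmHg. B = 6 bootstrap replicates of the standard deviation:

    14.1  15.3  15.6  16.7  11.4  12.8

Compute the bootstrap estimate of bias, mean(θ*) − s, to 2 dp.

bias = +0.32

mean(θ*) = (14.1 + 15.3 + 15.6 + 16.7 + 11.4 + 12.8) / 6 = 14.317
bias = 14.317 − 14.0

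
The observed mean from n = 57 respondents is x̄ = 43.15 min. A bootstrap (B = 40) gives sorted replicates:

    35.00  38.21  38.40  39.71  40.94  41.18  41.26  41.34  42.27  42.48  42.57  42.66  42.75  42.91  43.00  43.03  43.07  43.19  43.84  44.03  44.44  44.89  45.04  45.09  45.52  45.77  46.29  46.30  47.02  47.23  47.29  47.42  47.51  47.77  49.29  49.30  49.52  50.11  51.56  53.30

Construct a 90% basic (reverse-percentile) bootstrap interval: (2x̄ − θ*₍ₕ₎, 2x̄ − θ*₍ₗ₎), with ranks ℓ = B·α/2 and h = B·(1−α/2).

(36.19, 48.09)

Percentile endpoints at ranks 2 and 38: θ*₍2₎ = 38.21, θ*₍38₎ = 50.11.
Basic interval reflects these around x̄:
  lower = 2 × 43.15 − 50.11 = 36.19
  upper = 2 × 43.15 − 38.21 = 48.09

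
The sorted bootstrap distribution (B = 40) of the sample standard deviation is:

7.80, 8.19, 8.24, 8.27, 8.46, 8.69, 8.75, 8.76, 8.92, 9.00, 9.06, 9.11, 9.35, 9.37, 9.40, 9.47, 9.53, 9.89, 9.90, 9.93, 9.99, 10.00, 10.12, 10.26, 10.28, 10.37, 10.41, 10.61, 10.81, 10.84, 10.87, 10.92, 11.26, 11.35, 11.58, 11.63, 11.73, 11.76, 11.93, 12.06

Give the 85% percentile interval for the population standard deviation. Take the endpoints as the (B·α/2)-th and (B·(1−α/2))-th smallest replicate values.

α = 0.15; lower rank = 40 × 0.075 = 3; upper rank = 40 × 0.925 = 37.
The 3rd smallest replicate is 8.24; the 37th is 11.73.

(8.24, 11.73)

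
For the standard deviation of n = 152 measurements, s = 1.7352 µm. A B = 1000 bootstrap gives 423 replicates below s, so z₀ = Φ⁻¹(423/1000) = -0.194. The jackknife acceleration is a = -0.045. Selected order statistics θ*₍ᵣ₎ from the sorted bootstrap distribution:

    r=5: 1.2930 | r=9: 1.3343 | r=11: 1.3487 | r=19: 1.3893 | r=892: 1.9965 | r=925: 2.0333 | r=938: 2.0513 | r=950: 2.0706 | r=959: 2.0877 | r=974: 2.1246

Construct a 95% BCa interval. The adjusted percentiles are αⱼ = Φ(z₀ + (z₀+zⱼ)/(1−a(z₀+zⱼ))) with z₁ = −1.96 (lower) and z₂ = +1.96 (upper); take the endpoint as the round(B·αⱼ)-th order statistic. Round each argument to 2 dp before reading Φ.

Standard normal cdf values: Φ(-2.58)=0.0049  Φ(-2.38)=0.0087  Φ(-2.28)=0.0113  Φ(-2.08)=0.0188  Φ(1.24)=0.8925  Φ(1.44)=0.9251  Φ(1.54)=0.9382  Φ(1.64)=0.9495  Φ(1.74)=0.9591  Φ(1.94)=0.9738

Lower: z₀ + z₁ = -0.194 + (-1.960) = -2.154; 1 − a(z₀+z₁) = 1 − (-0.045)(-2.154) = 0.9031; argument = -0.194 + (-2.154)/0.9031 = -2.5792 → -2.58.
α₁ = Φ(-2.58) = 0.0049; rank = round(1000 × 0.0049) = 5; θ*₍5₎ = 1.2930.
Upper: z₀ + z₂ = 1.766; 1 − a(z₀+z₂) = 1.0795; argument = 1.4420 → 1.44; α₂ = 0.9251; rank = 925; θ*₍925₎ = 2.0333.

(1.2930, 2.0333)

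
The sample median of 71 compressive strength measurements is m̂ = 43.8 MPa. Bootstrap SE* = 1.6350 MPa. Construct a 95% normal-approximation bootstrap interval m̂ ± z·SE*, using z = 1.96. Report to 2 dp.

(40.60, 47.00)

Margin = 1.96 × 1.6350 = 3.205
Interval: 43.8 ± 3.205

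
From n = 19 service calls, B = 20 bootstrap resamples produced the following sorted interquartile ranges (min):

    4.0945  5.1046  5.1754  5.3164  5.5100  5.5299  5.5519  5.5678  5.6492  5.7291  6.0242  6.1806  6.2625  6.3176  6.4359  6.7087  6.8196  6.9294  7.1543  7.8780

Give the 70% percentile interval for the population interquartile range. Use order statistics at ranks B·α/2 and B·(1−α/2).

α = 0.30; lower rank = 20 × 0.150 = 3; upper rank = 20 × 0.850 = 17.
The 3rd smallest replicate is 5.1754; the 17th is 6.8196.

(5.1754, 6.8196)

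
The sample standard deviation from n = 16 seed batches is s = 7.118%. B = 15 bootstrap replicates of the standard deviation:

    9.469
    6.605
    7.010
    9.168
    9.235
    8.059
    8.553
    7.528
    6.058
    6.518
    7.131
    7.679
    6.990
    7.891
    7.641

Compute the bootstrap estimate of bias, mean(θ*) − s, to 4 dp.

mean(θ*) = (9.469 + 6.605 + 7.010 + 9.168 + 9.235 + 8.059 + 8.553 + 7.528 + 6.058 + 6.518 + 7.131 + 7.679 + 6.990 + 7.891 + 7.641) / 15 = 7.70233
bias = 7.70233 − 7.118

bias = +0.5843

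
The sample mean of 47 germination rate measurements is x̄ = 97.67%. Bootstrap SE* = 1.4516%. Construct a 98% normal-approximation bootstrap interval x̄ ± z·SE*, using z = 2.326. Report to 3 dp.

Margin = 2.326 × 1.4516 = 3.3764
Interval: 97.67 ± 3.3764

(94.294, 101.046)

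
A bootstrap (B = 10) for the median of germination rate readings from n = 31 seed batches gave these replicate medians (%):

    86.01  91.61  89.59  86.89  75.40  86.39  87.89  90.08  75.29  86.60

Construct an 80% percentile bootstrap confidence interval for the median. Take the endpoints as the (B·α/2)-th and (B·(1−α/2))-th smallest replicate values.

Sorted replicates: 75.29, 75.40, 86.01, 86.39, 86.60, 86.89, 87.89, 89.59, 90.08, 91.61
α = 0.20; lower rank = 10 × 0.100 = 1; upper rank = 10 × 0.900 = 9.
The 1st smallest replicate is 75.29; the 9th is 90.08.

(75.29, 90.08)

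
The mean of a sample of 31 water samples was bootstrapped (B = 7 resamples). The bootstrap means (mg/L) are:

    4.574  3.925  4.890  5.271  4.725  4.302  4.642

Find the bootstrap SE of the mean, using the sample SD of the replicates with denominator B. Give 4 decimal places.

Bootstrap SE is the standard deviation of the 7 replicate means.
Mean of replicates: (4.574 + 3.925 + 4.890 + 5.271 + 4.725 + 4.302 + 4.642) / 7 = 32.32900 / 7 = 4.61843
Sum of squared deviations: (−0.04443)² + (−0.69343)² + (+0.27157)² + (+0.65257)² + (+0.10657)² + (−0.31643)² + (+0.02357)² = 1.09446
Variance = 1.09446 / 7 = 0.15635
SE* = √0.15635

SE* = 0.3954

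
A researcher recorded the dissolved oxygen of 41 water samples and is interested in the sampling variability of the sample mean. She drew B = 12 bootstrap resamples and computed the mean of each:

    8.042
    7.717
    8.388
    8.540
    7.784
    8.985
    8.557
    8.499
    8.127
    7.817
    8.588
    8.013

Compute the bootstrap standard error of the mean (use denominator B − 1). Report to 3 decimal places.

SE* = 0.395

Bootstrap SE is the standard deviation of the 12 replicate means.
Mean of replicates: (8.042 + 7.717 + 8.388 + 8.540 + 7.784 + 8.985 + 8.557 + 8.499 + 8.127 + 7.817 + 8.588 + 8.013) / 12 = 99.0570 / 12 = 8.2547
Sum of squared deviations: (−0.2127)² + (−0.5377)² + (+0.1333)² + (+0.2852)² + (−0.4707)² + (+0.7302)² + (+0.3023)² + (+0.2443)² + (−0.1277)² + (−0.4377)² + (+0.3332)² + (−0.2417)² = 1.7169
Variance = 1.7169 / 11 = 0.1561
SE* = √0.1561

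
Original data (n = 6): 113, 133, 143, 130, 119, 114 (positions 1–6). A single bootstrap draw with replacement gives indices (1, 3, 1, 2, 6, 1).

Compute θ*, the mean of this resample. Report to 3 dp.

θ* = 121.500

Resample values: 113, 143, 113, 133, 114, 113.
Mean = (113 + 143 + 113 + 133 + 114 + 113) / 6 = 729.0 / 6 = 121.500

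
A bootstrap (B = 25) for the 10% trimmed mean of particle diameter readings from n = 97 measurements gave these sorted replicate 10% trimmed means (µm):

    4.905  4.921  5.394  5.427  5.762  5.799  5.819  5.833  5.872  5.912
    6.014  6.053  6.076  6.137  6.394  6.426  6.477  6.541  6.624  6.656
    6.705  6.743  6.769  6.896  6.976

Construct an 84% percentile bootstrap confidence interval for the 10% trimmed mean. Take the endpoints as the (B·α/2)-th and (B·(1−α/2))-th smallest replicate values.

α = 0.16; lower rank = 25 × 0.080 = 2; upper rank = 25 × 0.920 = 23.
The 2nd smallest replicate is 4.921; the 23rd is 6.769.

(4.921, 6.769)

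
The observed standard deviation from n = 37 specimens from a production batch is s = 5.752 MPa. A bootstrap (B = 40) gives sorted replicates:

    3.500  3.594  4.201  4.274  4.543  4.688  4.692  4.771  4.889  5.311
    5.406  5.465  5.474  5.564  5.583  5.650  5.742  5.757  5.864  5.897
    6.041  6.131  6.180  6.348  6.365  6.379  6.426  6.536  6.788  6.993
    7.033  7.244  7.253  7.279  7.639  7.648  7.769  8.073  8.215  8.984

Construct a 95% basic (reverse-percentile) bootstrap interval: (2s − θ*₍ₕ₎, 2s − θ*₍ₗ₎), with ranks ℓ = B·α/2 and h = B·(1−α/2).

(3.289, 8.004)

Percentile endpoints at ranks 1 and 39: θ*₍1₎ = 3.500, θ*₍39₎ = 8.215.
Basic interval reflects these around s:
  lower = 2 × 5.752 − 8.215 = 3.289
  upper = 2 × 5.752 − 3.500 = 8.004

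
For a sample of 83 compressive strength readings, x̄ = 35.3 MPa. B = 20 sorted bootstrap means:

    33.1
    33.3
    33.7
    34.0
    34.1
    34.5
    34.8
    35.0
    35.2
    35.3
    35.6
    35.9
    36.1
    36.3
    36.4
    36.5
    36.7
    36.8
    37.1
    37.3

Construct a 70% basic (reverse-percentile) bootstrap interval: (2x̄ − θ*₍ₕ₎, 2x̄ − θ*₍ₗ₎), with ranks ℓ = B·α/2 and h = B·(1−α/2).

Percentile endpoints at ranks 3 and 17: θ*₍3₎ = 33.7, θ*₍17₎ = 36.7.
Basic interval reflects these around x̄:
  lower = 2 × 35.3 − 36.7 = 33.9
  upper = 2 × 35.3 − 33.7 = 36.9

(33.9, 36.9)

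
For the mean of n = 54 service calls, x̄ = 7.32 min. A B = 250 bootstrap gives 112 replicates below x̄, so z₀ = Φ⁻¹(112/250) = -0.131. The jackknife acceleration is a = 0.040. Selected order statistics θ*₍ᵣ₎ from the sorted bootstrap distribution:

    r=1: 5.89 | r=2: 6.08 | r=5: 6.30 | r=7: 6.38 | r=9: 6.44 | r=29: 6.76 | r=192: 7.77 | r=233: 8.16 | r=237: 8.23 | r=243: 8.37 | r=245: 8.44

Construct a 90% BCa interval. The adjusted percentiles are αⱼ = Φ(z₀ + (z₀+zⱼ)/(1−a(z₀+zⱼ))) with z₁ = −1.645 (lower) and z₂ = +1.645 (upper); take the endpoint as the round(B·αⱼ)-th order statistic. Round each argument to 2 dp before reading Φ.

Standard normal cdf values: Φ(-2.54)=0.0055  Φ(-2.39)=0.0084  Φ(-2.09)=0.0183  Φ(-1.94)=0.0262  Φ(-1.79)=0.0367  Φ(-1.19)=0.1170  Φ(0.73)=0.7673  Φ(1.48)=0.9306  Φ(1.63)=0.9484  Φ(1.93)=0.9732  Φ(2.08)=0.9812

Lower: z₀ + z₁ = -0.131 + (-1.645) = -1.776; 1 − a(z₀+z₁) = 1 − (0.040)(-1.776) = 1.0710; argument = -0.131 + (-1.776)/1.0710 = -1.7892 → -1.79.
α₁ = Φ(-1.79) = 0.0367; rank = round(250 × 0.0367) = 9; θ*₍9₎ = 6.44.
Upper: z₀ + z₂ = 1.514; 1 − a(z₀+z₂) = 0.9394; argument = 1.4806 → 1.48; α₂ = 0.9306; rank = 233; θ*₍233₎ = 8.16.

(6.44, 8.16)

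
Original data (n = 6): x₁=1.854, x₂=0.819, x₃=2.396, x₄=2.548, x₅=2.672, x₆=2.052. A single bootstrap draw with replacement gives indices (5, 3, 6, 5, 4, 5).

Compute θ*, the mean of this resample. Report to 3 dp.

Resample values: 2.672, 2.396, 2.052, 2.672, 2.548, 2.672.
Mean = (2.672 + 2.396 + 2.052 + 2.672 + 2.548 + 2.672) / 6 = 15.0120 / 6 = 2.502

θ* = 2.502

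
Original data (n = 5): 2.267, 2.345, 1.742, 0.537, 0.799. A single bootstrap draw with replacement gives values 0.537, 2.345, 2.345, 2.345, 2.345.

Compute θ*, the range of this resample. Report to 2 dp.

θ* = 1.81

Range = 2.345 − 0.537 = 1.81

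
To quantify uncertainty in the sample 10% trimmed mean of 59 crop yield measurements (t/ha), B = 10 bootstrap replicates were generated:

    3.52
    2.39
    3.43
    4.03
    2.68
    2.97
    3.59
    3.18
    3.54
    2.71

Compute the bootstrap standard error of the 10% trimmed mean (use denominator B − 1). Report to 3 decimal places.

Bootstrap SE is the standard deviation of the 10 replicate 10% trimmed means.
Mean of replicates: (3.52 + 2.39 + 3.43 + 4.03 + 2.68 + 2.97 + 3.59 + 3.18 + 3.54 + 2.71) / 10 = 32.0400 / 10 = 3.2040
Sum of squared deviations: (+0.3160)² + (−0.8140)² + (+0.2260)² + (+0.8260)² + (−0.5240)² + (−0.2340)² + (+0.3860)² + (−0.0240)² + (+0.3360)² + (−0.4940)² = 2.3316
Variance = 2.3316 / 9 = 0.2591
SE* = √0.2591

SE* = 0.509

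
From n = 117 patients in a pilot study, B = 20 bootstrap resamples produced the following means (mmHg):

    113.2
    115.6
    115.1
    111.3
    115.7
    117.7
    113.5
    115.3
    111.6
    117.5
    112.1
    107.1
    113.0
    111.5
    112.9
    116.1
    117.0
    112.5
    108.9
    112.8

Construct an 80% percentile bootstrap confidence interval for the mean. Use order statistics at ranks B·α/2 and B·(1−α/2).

Sorted replicates: 107.1, 108.9, 111.3, 111.5, 111.6, 112.1, 112.5, 112.8, 112.9, 113.0, 113.2, 113.5, 115.1, 115.3, 115.6, 115.7, 116.1, 117.0, 117.5, 117.7
α = 0.20; lower rank = 20 × 0.100 = 2; upper rank = 20 × 0.900 = 18.
The 2nd smallest replicate is 108.9; the 18th is 117.0.

(108.9, 117.0)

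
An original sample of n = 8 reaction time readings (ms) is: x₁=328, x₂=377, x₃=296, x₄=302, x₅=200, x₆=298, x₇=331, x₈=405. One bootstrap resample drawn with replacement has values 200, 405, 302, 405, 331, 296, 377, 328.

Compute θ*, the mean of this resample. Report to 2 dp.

Mean = (200 + 405 + 302 + 405 + 331 + 296 + 377 + 328) / 8 = 2644.0 / 8 = 330.50

θ* = 330.50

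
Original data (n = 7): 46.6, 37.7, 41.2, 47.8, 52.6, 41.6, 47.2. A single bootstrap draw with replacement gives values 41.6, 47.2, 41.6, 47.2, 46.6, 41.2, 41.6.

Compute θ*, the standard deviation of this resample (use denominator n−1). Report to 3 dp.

Mean = 43.8571; sum of squared deviations = 52.2171
s² = 52.2171 / 6 = 8.7029
s = √8.7029 = 2.950

θ* = 2.950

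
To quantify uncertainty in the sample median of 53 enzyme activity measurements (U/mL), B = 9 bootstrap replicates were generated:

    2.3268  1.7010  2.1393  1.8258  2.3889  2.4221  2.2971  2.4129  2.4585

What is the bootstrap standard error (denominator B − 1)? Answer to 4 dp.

SE* = 0.2766

Bootstrap SE is the standard deviation of the 9 replicate medians.
Mean of replicates: (2.3268 + 1.7010 + 2.1393 + 1.8258 + 2.3889 + 2.4221 + 2.2971 + 2.4129 + 2.4585) / 9 = 19.97240 / 9 = 2.21916
Sum of squared deviations: (+0.10764)² + (−0.51816)² + (−0.07986)² + (−0.39336)² + (+0.16974)² + (+0.20294)² + (+0.07794)² + (+0.19374)² + (+0.23934)² = 0.61208
Variance = 0.61208 / 8 = 0.07651
SE* = √0.07651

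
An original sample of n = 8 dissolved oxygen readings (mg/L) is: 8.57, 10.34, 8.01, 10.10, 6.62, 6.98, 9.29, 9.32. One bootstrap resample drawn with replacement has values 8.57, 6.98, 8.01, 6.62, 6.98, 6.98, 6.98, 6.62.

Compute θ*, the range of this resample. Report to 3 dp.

θ* = 1.950

Range = 8.57 − 6.62 = 1.950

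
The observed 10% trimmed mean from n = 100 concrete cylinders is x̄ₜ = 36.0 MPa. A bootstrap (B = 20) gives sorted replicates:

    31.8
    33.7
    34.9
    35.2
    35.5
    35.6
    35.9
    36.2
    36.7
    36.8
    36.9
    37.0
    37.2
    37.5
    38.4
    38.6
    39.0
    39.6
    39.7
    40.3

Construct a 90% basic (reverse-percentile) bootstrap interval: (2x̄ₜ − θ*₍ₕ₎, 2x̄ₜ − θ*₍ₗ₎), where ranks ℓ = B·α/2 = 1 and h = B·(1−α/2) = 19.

Percentile endpoints at ranks 1 and 19: θ*₍1₎ = 31.8, θ*₍19₎ = 39.7.
Basic interval reflects these around x̄ₜ:
  lower = 2 × 36.0 − 39.7 = 32.3
  upper = 2 × 36.0 − 31.8 = 40.2

(32.3, 40.2)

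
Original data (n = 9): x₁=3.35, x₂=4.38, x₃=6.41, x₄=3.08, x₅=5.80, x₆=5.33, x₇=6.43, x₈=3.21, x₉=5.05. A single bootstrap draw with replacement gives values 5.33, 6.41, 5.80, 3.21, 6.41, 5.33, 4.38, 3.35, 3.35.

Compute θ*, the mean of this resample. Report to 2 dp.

Mean = (5.33 + 6.41 + 5.80 + 3.21 + 6.41 + 5.33 + 4.38 + 3.35 + 3.35) / 9 = 43.570 / 9 = 4.84

θ* = 4.84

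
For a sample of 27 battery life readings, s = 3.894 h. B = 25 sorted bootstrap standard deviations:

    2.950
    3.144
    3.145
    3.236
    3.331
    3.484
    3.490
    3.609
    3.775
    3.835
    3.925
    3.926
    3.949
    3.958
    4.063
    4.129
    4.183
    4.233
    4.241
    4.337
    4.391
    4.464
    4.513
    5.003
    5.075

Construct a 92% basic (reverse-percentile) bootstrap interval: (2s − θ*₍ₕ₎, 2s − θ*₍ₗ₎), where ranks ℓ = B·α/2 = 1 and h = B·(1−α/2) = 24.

Percentile endpoints at ranks 1 and 24: θ*₍1₎ = 2.950, θ*₍24₎ = 5.003.
Basic interval reflects these around s:
  lower = 2 × 3.894 − 5.003 = 2.785
  upper = 2 × 3.894 − 2.950 = 4.838

(2.785, 4.838)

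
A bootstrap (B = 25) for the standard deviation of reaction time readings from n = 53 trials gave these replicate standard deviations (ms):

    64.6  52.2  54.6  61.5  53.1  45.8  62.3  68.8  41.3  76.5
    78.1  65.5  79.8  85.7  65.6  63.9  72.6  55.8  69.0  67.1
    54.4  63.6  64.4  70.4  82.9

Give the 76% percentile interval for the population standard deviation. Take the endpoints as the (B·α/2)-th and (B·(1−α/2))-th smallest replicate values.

(52.2, 78.1)

Sorted replicates: 41.3, 45.8, 52.2, 53.1, 54.4, 54.6, 55.8, 61.5, 62.3, 63.6, 63.9, 64.4, 64.6, 65.5, 65.6, 67.1, 68.8, 69.0, 70.4, 72.6, 76.5, 78.1, 79.8, 82.9, 85.7
α = 0.24; lower rank = 25 × 0.120 = 3; upper rank = 25 × 0.880 = 22.
The 3rd smallest replicate is 52.2; the 22nd is 78.1.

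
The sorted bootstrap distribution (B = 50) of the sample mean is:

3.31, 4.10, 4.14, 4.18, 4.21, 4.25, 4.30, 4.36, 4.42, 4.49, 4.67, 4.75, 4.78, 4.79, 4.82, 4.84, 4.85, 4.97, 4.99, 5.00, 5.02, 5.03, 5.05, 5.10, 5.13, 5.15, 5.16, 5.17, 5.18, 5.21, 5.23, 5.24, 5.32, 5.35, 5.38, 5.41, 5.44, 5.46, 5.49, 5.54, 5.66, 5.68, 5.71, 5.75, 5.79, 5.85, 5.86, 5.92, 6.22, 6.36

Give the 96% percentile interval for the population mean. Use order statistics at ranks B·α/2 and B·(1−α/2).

(3.31, 6.22)

α = 0.04; lower rank = 50 × 0.020 = 1; upper rank = 50 × 0.980 = 49.
The 1st smallest replicate is 3.31; the 49th is 6.22.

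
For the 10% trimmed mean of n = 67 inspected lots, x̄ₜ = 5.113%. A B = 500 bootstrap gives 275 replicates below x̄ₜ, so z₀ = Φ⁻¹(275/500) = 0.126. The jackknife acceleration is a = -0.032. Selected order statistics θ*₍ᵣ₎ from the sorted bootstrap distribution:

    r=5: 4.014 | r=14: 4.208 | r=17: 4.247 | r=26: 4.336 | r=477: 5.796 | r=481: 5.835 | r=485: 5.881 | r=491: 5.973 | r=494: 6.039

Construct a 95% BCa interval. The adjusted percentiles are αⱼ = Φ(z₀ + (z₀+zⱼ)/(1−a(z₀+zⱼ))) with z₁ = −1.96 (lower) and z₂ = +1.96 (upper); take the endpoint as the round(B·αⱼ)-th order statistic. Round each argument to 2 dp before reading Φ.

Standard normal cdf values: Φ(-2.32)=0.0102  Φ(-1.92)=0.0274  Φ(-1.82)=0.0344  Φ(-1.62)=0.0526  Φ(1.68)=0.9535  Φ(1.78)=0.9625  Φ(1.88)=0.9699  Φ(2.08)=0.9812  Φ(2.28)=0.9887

Lower: z₀ + z₁ = 0.126 + (-1.960) = -1.834; 1 − a(z₀+z₁) = 1 − (-0.032)(-1.834) = 0.9413; argument = 0.126 + (-1.834)/0.9413 = -1.8223 → -1.82.
α₁ = Φ(-1.82) = 0.0344; rank = round(500 × 0.0344) = 17; θ*₍17₎ = 4.247.
Upper: z₀ + z₂ = 2.086; 1 − a(z₀+z₂) = 1.0668; argument = 2.0815 → 2.08; α₂ = 0.9812; rank = 491; θ*₍491₎ = 5.973.

(4.247, 5.973)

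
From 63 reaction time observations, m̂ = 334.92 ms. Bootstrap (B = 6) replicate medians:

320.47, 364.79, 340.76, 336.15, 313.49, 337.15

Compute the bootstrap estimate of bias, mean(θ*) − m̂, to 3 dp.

mean(θ*) = (320.47 + 364.79 + 340.76 + 336.15 + 313.49 + 337.15) / 6 = 335.4683
bias = 335.4683 − 334.92

bias = +0.548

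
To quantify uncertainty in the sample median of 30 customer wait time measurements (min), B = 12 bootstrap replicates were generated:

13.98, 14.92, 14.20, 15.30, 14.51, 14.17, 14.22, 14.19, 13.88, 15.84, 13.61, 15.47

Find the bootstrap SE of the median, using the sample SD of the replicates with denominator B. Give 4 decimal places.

SE* = 0.6687

Bootstrap SE is the standard deviation of the 12 replicate medians.
Mean of replicates: (13.98 + 14.92 + 14.20 + 15.30 + 14.51 + 14.17 + 14.22 + 14.19 + 13.88 + 15.84 + 13.61 + 15.47) / 12 = 174.29000 / 12 = 14.52417
Sum of squared deviations: (−0.54417)² + (+0.39583)² + (−0.32417)² + (+0.77583)² + (−0.01417)² + (−0.35417)² + (−0.30417)² + (−0.33417)² + (−0.64417)² + (+1.31583)² + (−0.91417)² + (+0.94583)² = 5.36629
Variance = 5.36629 / 12 = 0.44719
SE* = √0.44719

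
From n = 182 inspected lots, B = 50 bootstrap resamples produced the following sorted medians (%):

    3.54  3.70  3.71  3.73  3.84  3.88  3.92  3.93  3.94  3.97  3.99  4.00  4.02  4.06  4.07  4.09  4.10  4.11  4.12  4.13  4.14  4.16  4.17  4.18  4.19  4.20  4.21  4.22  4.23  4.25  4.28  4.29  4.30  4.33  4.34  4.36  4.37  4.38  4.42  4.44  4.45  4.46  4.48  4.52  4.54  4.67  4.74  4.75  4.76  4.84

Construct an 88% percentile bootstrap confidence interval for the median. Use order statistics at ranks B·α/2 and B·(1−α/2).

(3.71, 4.74)

α = 0.12; lower rank = 50 × 0.060 = 3; upper rank = 50 × 0.940 = 47.
The 3rd smallest replicate is 3.71; the 47th is 4.74.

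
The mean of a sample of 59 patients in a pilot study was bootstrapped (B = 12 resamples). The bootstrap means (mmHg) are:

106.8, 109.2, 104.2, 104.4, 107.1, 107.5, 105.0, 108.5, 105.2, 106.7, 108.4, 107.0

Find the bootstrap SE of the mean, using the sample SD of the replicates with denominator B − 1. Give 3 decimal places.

Bootstrap SE is the standard deviation of the 12 replicate means.
Mean of replicates: (106.8 + 109.2 + 104.2 + 104.4 + 107.1 + 107.5 + 105.0 + 108.5 + 105.2 + 106.7 + 108.4 + 107.0) / 12 = 1280.0000 / 12 = 106.6667
Sum of squared deviations: (+0.1333)² + (+2.5333)² + (−2.4667)² + (−2.2667)² + (+0.4333)² + (+0.8333)² + (−1.6667)² + (+1.8333)² + (−1.4667)² + (+0.0333)² + (+1.7333)² + (+0.3333)² = 29.9467
Variance = 29.9467 / 11 = 2.7224
SE* = √2.7224

SE* = 1.650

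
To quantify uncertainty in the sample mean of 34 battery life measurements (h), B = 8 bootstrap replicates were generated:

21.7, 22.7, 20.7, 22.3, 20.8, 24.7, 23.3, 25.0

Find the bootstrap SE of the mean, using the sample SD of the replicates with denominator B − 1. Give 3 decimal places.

SE* = 1.621

Bootstrap SE is the standard deviation of the 8 replicate means.
Mean of replicates: (21.7 + 22.7 + 20.7 + 22.3 + 20.8 + 24.7 + 23.3 + 25.0) / 8 = 181.2000 / 8 = 22.6500
Sum of squared deviations: (−0.9500)² + (+0.0500)² + (−1.9500)² + (−0.3500)² + (−1.8500)² + (+2.0500)² + (+0.6500)² + (+2.3500)² = 18.4000
Variance = 18.4000 / 7 = 2.6286
SE* = √2.6286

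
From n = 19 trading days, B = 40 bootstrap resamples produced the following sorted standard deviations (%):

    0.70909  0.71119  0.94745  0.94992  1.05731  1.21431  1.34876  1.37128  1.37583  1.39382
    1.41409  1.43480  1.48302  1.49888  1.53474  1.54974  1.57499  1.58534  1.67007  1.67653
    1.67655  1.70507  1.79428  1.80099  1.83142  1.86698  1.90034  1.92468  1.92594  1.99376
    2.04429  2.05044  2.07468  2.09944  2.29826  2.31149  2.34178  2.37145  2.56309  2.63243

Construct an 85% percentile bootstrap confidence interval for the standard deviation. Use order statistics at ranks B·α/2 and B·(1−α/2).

α = 0.15; lower rank = 40 × 0.075 = 3; upper rank = 40 × 0.925 = 37.
The 3rd smallest replicate is 0.94745; the 37th is 2.34178.

(0.94745, 2.34178)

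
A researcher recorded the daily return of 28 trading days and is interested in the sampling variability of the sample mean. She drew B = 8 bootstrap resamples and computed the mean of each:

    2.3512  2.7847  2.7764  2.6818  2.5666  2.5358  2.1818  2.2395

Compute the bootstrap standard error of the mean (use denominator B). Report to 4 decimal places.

SE* = 0.2196

Bootstrap SE is the standard deviation of the 8 replicate means.
Mean of replicates: (2.3512 + 2.7847 + 2.7764 + 2.6818 + 2.5666 + 2.5358 + 2.1818 + 2.2395) / 8 = 20.11780 / 8 = 2.51472
Sum of squared deviations: (−0.16352)² + (+0.26998)² + (+0.26168)² + (+0.16708)² + (+0.05188)² + (+0.02108)² + (−0.33292)² + (−0.27522)² = 0.38574
Variance = 0.38574 / 8 = 0.04822
SE* = √0.04822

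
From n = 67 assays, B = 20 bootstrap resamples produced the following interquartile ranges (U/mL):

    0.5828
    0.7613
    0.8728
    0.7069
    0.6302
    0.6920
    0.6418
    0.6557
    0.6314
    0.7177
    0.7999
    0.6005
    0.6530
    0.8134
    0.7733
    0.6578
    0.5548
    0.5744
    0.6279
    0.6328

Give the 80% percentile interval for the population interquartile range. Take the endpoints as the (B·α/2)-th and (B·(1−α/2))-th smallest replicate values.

Sorted replicates: 0.5548, 0.5744, 0.5828, 0.6005, 0.6279, 0.6302, 0.6314, 0.6328, 0.6418, 0.6530, 0.6557, 0.6578, 0.6920, 0.7069, 0.7177, 0.7613, 0.7733, 0.7999, 0.8134, 0.8728
α = 0.20; lower rank = 20 × 0.100 = 2; upper rank = 20 × 0.900 = 18.
The 2nd smallest replicate is 0.5744; the 18th is 0.7999.

(0.5744, 0.7999)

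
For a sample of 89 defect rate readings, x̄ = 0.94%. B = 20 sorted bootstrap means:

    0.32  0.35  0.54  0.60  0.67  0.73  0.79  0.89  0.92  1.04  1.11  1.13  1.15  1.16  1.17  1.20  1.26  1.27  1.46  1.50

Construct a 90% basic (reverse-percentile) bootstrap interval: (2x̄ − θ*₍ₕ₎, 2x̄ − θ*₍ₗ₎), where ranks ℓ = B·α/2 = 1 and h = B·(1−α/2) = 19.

(0.42, 1.56)

Percentile endpoints at ranks 1 and 19: θ*₍1₎ = 0.32, θ*₍19₎ = 1.46.
Basic interval reflects these around x̄:
  lower = 2 × 0.94 − 1.46 = 0.42
  upper = 2 × 0.94 − 0.32 = 1.56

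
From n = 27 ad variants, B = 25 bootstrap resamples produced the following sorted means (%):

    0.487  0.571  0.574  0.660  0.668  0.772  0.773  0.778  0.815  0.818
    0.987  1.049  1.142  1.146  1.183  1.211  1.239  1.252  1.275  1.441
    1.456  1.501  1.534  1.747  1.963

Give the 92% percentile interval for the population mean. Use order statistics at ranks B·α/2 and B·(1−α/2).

α = 0.08; lower rank = 25 × 0.040 = 1; upper rank = 25 × 0.960 = 24.
The 1st smallest replicate is 0.487; the 24th is 1.747.

(0.487, 1.747)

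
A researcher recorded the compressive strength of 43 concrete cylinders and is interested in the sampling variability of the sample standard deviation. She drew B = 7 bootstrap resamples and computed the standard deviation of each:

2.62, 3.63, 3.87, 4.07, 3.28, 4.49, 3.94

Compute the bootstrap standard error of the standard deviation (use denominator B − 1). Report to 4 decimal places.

SE* = 0.6049

Bootstrap SE is the standard deviation of the 7 replicate standard deviations.
Mean of replicates: (2.62 + 3.63 + 3.87 + 4.07 + 3.28 + 4.49 + 3.94) / 7 = 25.90000 / 7 = 3.70000
Sum of squared deviations: (−1.08000)² + (−0.07000)² + (+0.17000)² + (+0.37000)² + (−0.42000)² + (+0.79000)² + (+0.24000)² = 2.19520
Variance = 2.19520 / 6 = 0.36587
SE* = √0.36587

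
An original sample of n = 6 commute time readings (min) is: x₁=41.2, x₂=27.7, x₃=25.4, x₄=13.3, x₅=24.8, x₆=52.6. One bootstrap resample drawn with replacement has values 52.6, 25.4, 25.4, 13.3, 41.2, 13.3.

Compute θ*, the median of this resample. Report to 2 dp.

θ* = 25.40

Sorted: 13.3, 13.3, 25.4, 25.4, 41.2, 52.6
Median = average of the two middle values = 25.40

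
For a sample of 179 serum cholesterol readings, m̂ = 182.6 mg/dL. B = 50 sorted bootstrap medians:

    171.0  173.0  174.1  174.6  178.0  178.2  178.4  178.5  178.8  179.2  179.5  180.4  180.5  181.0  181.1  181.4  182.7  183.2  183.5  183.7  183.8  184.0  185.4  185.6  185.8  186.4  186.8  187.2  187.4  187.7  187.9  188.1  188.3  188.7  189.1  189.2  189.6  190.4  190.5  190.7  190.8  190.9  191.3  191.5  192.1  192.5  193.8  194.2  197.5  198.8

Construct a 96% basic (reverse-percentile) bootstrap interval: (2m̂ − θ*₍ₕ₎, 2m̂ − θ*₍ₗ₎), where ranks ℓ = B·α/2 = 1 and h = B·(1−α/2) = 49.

(167.7, 194.2)

Percentile endpoints at ranks 1 and 49: θ*₍1₎ = 171.0, θ*₍49₎ = 197.5.
Basic interval reflects these around m̂:
  lower = 2 × 182.6 − 197.5 = 167.7
  upper = 2 × 182.6 − 171.0 = 194.2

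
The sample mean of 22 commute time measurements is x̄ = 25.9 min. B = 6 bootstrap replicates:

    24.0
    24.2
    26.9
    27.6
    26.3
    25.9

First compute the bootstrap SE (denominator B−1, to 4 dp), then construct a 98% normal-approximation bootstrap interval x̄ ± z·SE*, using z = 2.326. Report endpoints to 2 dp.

Mean of replicates = 25.8167; sum of squared deviations = 10.5083; SE* = √(10.5083/5) = 1.4497
Margin = 2.326 × 1.4497 = 3.372
Interval: 25.9 ± 3.372

(22.53, 29.27)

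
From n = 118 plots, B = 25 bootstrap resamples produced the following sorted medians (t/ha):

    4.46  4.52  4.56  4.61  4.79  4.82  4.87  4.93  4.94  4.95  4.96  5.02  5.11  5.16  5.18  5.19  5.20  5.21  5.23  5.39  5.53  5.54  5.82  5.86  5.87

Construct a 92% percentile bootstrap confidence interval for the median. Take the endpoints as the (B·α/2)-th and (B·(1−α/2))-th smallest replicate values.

(4.46, 5.86)

α = 0.08; lower rank = 25 × 0.040 = 1; upper rank = 25 × 0.960 = 24.
The 1st smallest replicate is 4.46; the 24th is 5.86.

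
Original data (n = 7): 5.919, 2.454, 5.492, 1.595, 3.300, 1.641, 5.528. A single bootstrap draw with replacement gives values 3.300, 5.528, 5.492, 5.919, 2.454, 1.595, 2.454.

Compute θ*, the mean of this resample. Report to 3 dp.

θ* = 3.820

Mean = (3.300 + 5.528 + 5.492 + 5.919 + 2.454 + 1.595 + 2.454) / 7 = 26.7420 / 7 = 3.820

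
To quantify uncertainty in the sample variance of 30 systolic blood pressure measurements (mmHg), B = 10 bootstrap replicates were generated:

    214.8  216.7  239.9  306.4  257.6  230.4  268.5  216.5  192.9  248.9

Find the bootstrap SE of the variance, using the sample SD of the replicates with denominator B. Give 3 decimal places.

SE* = 31.057

Bootstrap SE is the standard deviation of the 10 replicate variances.
Mean of replicates: (214.8 + 216.7 + 239.9 + 306.4 + 257.6 + 230.4 + 268.5 + 216.5 + 192.9 + 248.9) / 10 = 2392.6000 / 10 = 239.2600
Sum of squared deviations: (−24.4600)² + (−22.5600)² + (+0.6400)² + (+67.1400)² + (+18.3400)² + (−8.8600)² + (+29.2400)² + (−22.7600)² + (−46.3600)² + (+9.6400)² = 9645.4640
Variance = 9645.4640 / 10 = 964.5464
SE* = √964.5464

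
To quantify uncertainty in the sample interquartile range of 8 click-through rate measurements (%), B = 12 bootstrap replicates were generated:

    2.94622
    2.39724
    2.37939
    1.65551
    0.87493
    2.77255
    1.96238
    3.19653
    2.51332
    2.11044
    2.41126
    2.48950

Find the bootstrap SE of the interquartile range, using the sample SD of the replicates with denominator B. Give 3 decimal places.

SE* = 0.588

Bootstrap SE is the standard deviation of the 12 replicate interquartile ranges.
Mean of replicates: (2.94622 + 2.39724 + 2.37939 + 1.65551 + 0.87493 + 2.77255 + 1.96238 + 3.19653 + 2.51332 + 2.11044 + 2.41126 + 2.48950) / 12 = 27.709270 / 12 = 2.309106
Sum of squared deviations: (+0.637114)² + (+0.088134)² + (+0.070284)² + (−0.653596)² + (−1.434176)² + (+0.463444)² + (−0.346726)² + (+0.887424)² + (+0.204214)² + (−0.198666)² + (+0.102154)² + (+0.180394)² = 4.149340
Variance = 4.149340 / 12 = 0.345778
SE* = √0.345778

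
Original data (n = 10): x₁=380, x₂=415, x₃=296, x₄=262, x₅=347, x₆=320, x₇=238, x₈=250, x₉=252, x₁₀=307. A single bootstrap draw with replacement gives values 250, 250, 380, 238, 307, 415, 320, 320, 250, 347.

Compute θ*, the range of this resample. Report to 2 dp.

Range = 415 − 238 = 177.00

θ* = 177.00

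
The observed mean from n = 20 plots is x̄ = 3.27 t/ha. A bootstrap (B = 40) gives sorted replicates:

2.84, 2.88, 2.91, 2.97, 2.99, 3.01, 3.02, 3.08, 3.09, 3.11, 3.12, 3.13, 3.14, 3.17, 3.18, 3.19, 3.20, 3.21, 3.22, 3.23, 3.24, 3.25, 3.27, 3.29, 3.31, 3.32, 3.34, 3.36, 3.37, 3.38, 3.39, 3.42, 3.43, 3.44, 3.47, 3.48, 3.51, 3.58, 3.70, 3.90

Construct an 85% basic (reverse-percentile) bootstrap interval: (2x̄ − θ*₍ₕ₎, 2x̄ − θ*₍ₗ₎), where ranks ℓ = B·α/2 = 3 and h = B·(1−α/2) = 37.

(3.03, 3.63)

Percentile endpoints at ranks 3 and 37: θ*₍3₎ = 2.91, θ*₍37₎ = 3.51.
Basic interval reflects these around x̄:
  lower = 2 × 3.27 − 3.51 = 3.03
  upper = 2 × 3.27 − 2.91 = 3.63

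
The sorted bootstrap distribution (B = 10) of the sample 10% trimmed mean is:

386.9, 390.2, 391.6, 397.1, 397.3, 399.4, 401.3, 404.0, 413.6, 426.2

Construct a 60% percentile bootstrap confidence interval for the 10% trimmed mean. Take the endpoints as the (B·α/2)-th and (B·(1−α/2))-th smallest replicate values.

(390.2, 404.0)

α = 0.40; lower rank = 10 × 0.200 = 2; upper rank = 10 × 0.800 = 8.
The 2nd smallest replicate is 390.2; the 8th is 404.0.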